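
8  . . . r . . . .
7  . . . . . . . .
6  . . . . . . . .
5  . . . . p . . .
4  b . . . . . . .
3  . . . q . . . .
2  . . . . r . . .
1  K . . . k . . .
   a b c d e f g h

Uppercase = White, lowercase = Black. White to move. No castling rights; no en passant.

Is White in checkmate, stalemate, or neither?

White to move; white king on a1.
In check: no.
King squares — b1: attacked by Qd3; a2: attacked by Re2; b2: attacked by Re2.
Legal moves for White: none.
Not in check and no legal moves → stalemate.

stalemate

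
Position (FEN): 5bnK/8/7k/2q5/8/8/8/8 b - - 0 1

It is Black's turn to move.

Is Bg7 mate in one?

After Bg7: white king on h8; in check: yes, from the black bishop on g7.
White has 1 legal reply: Kxg8.
In check but a legal move exists → not checkmate.

no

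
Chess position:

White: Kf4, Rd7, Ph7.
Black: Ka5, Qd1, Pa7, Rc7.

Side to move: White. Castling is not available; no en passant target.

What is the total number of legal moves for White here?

21

White to move; king on f4.
In check: no.
Legal moves: Rd8, Rg7, Rf7, Re7, Rxc7, Rd6, Rd5+, Rd4, Rd3, Rd2, Rxd1, Kg5, Kf5, Ke5, Ke4, Kg3, Ke3, h8=Q, h8=R, h8=B, h8=N.
Count: 21.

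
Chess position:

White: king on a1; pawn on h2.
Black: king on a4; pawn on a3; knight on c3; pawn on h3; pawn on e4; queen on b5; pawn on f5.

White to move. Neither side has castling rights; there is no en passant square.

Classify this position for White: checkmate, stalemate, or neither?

White to move; white king on a1.
In check: no.
King squares — b1: attacked by Nc3; a2: attacked by Nc3; b2: attacked by Pa3.
Legal moves for White: none.
Not in check and no legal moves → stalemate.

stalemate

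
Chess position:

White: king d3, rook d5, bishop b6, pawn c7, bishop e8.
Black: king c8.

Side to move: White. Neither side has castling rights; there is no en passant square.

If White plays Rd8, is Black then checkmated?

After Rd8: black king on c8; in check: yes, from the white rook on d8.
Black has 1 legal reply: Kb7.
In check but a legal move exists → not checkmate.

no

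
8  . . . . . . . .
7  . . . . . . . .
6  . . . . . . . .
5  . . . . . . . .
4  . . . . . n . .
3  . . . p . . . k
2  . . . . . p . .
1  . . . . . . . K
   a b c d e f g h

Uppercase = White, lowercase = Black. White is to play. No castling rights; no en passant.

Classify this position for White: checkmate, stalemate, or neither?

stalemate

White to move; white king on h1.
In check: no.
King squares — g1: attacked by Pf2; g2: attacked by Kh3; h2: attacked by Kh3.
Legal moves for White: none.
Not in check and no legal moves → stalemate.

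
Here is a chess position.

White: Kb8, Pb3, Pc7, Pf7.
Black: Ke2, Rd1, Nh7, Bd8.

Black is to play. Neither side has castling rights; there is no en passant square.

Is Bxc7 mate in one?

After Bxc7: white king on b8; in check: yes, from the black bishop on c7.
White has 5 legal replies: Kc8, Ka8, Kxc7, Kb7, Ka7.
In check but a legal move exists → not checkmate.

no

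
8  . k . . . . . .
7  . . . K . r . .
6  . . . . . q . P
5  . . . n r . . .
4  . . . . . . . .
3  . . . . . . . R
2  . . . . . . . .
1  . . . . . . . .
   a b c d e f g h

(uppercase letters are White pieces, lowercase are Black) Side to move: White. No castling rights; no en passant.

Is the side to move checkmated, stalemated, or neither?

checkmate

White to move; white king on d7.
In check: yes, from the black rook on f7.
King squares — c6: attacked by Qf6; d6: attacked by Qf6; e6: attacked by Re5; c7: attacked by Nd5; e7: attacked by Nd5; c8: attacked by Kb8; d8: attacked by Qf6; e8: attacked by Re5.
Legal moves for White: none.
In check with no legal moves → checkmate.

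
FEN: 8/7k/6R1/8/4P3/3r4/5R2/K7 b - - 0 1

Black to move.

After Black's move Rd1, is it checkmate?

After Rd1: white king on a1; in check: yes, from the black rook on d1.
White has 2 legal replies: Kb2, Ka2.
In check but a legal move exists → not checkmate.

no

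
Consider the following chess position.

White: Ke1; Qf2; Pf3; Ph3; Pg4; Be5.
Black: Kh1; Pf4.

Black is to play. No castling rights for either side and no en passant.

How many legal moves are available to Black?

Black to move; king on h1.
In check: no.
Legal moves: none.
Count: 0.

0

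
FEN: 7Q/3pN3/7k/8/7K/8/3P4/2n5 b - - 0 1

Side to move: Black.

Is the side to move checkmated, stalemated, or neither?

checkmate

Black to move; black king on h6.
In check: yes, from the white queen on h8.
King squares — g5: attacked by Kh4; h5: attacked by Kh4; g6: attacked by Ne7; g7: attacked by Qh8; h7: attacked by Qh8.
Legal moves for Black: none.
In check with no legal moves → checkmate.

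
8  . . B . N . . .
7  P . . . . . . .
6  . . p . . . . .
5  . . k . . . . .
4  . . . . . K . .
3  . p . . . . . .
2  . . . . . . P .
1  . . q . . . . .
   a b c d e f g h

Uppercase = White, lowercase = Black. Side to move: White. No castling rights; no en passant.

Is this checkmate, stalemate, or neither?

White to move; white king on f4.
In check: yes, from the black queen on c1.
King squares — e3: attacked by Qc1; f3: available; g3: available; e4: available; g4: available; e5: available; f5: available; g5: attacked by Qc1.
Legal moves for White: Kf5, Ke5, Kg4, Ke4, Kg3, Kf3.
White is in check but has 6 legal moves → neither.

neither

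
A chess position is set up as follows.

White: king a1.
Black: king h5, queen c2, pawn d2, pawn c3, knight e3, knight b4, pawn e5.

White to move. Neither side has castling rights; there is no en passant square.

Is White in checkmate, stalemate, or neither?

stalemate

White to move; white king on a1.
In check: no.
King squares — b1: attacked by Qc2; a2: attacked by Qc2; b2: attacked by Qc2.
Legal moves for White: none.
Not in check and no legal moves → stalemate.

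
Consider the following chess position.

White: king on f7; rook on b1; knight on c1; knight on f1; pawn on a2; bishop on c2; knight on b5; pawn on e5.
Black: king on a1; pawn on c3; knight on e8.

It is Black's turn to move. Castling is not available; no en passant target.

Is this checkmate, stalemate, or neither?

checkmate

Black to move; black king on a1.
In check: yes, from the white rook on b1.
King squares — b1: attacked by Bc2; a2: attacked by Nc1; b2: attacked by Rb1.
Legal moves for Black: none.
In check with no legal moves → checkmate.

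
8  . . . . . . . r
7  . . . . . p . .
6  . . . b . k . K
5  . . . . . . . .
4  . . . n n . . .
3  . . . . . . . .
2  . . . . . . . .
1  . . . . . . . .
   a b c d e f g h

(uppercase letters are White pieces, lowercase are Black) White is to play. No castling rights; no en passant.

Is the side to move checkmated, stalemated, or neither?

checkmate

White to move; white king on h6.
In check: yes, from the black rook on h8.
King squares — g5: attacked by Ne4; h5: attacked by Rh8; g6: attacked by Kf6; g7: attacked by Kf6; h7: attacked by Rh8.
Legal moves for White: none.
In check with no legal moves → checkmate.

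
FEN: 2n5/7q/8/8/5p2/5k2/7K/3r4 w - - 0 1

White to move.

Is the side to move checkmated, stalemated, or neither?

White to move; white king on h2.
In check: yes, from the black queen on h7.
King squares — g1: attacked by Rd1; h1: attacked by Rd1; g2: attacked by Kf3; g3: attacked by Kf3; h3: attacked by Qh7.
Legal moves for White: none.
In check with no legal moves → checkmate.

checkmate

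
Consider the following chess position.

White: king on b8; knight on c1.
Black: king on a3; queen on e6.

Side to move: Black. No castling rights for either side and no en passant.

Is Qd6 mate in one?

After Qd6: white king on b8; in check: yes, from the black queen on d6.
White has 4 legal replies: Kc8, Ka8, Kb7, Ka7.
In check but a legal move exists → not checkmate.

no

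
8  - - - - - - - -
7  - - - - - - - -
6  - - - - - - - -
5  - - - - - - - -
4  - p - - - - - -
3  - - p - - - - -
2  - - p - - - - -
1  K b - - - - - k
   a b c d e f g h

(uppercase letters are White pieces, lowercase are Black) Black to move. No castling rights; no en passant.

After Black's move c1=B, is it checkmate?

no

After c1=B: white king on a1; in check: no.
White is not in check, so this cannot be checkmate.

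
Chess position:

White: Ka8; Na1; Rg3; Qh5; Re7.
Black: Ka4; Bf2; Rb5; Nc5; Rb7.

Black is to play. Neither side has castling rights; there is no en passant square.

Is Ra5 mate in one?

yes

After Ra5: white king on a8; in check: yes, from the black rook on a5.
King squares — a7: attacked by Ra5; b7: attacked by Nc5; b8: attacked by Rb7.
White has no legal moves → checkmate.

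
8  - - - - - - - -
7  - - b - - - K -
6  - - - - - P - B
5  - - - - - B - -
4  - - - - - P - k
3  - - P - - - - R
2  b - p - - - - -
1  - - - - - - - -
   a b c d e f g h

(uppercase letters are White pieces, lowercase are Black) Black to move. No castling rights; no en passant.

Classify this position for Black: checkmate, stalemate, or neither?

checkmate

Black to move; black king on h4.
In check: yes, from the white rook on h3.
King squares — g3: attacked by Rh3; h3: attacked by Bf5; g4: attacked by Bf5; g5: attacked by Pf4; h5: attacked by Rh3.
Legal moves for Black: none.
In check with no legal moves → checkmate.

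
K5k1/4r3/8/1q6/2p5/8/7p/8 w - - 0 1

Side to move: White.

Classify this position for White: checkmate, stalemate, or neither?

White to move; white king on a8.
In check: no.
King squares — a7: attacked by Re7; b7: attacked by Qb5; b8: attacked by Qb5.
Legal moves for White: none.
Not in check and no legal moves → stalemate.

stalemate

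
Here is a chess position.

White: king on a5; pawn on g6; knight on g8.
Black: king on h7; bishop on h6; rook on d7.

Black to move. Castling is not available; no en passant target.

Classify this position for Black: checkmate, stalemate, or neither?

Black to move; black king on h7.
In check: yes, from the white pawn on g6.
Legal moves for Black: Kh8, Kxg8, Kg7, Kxg6.
Black is in check but has 4 legal moves → neither.

neither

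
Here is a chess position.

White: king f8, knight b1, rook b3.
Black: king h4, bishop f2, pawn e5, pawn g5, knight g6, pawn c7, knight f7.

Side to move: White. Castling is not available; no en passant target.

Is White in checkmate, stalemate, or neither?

White to move; white king on f8.
In check: yes, from the black knight on g6.
Legal moves for White: Kg8, Ke8, Kg7, Kxf7.
White is in check but has 4 legal moves → neither.

neither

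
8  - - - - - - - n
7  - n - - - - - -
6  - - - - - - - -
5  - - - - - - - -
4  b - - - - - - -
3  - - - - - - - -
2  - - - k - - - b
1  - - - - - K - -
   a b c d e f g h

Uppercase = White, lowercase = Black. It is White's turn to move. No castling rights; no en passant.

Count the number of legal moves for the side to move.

2

White to move; king on f1.
In check: no.
Legal moves: Kg2, Kf2.
Count: 2.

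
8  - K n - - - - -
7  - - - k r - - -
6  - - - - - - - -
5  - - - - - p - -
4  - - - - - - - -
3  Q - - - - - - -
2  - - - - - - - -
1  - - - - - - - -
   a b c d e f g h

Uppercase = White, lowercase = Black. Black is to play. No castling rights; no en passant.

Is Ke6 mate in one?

no

After Ke6: white king on b8; in check: no.
White is not in check, so this cannot be checkmate.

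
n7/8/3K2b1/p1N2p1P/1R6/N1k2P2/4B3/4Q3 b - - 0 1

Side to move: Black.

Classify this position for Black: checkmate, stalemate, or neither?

checkmate

Black to move; black king on c3.
In check: yes, from the white queen on e1.
King squares — b2: attacked by Rb4; c2: attacked by Na3; d2: attacked by Qe1; b3: attacked by Rb4; d3: attacked by Be2; b4: attacked by Qe1; c4: attacked by Be2; d4: attacked by Rb4.
Legal moves for Black: none.
In check with no legal moves → checkmate.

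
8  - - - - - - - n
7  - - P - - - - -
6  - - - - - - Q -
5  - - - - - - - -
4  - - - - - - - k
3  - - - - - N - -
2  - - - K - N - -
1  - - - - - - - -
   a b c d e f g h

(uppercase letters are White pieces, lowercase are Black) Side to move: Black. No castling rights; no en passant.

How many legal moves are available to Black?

0

Black to move; king on h4.
In check: yes, from the white knight on f3.
Legal moves: none.
Count: 0.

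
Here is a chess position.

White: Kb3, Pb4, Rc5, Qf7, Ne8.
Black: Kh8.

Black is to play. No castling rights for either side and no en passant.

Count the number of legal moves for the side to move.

0

Black to move; king on h8.
In check: no.
Legal moves: none.
Count: 0.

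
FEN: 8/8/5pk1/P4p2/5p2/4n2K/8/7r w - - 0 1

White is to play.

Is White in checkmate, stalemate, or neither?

checkmate

White to move; white king on h3.
In check: yes, from the black rook on h1.
King squares — g2: attacked by Ne3; h2: attacked by Rh1; g3: attacked by Pf4; g4: attacked by Ne3; h4: attacked by Rh1.
Legal moves for White: none.
In check with no legal moves → checkmate.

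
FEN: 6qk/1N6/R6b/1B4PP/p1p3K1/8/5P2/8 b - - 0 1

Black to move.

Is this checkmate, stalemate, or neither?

Black to move; black king on h8.
In check: no.
Legal moves for Black include: Kh7, Kg7, Qf8, Qe8, Qd8, Qc8+, Qb8, Qa8, Qh7, Qg7, Qf7, Qg6, Qe6+, Qxg5+, Qd5, Bf8, Bg7, Bxg5, ... (list truncated; more exist).
Black has legal moves and is not in check → neither.

neither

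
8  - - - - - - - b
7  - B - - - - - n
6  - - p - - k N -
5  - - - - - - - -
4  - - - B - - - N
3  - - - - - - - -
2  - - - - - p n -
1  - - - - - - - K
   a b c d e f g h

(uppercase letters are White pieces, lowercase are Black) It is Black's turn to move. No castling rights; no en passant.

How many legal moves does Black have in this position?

Black to move; king on f6.
In check: yes, from the white bishop on d4.
Legal moves: Kf7, Ke6, Kg5.
Count: 3.

3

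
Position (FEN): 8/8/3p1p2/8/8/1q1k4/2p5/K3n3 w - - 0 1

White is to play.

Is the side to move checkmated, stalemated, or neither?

White to move; white king on a1.
In check: no.
King squares — b1: attacked by Pc2; a2: attacked by Qb3; b2: attacked by Qb3.
Legal moves for White: none.
Not in check and no legal moves → stalemate.

stalemate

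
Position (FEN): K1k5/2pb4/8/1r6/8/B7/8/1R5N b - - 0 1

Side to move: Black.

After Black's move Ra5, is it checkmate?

yes

After Ra5: white king on a8; in check: yes, from the black rook on a5.
King squares — a7: attacked by Ra5; b7: attacked by Kc8; b8: attacked by Kc8.
White has no legal moves → checkmate.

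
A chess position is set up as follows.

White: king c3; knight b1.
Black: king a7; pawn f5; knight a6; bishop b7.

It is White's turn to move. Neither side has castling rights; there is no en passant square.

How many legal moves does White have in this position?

9

White to move; king on c3.
In check: no.
Legal moves: Kd4, Kc4, Kd3, Kb3, Kd2, Kc2, Kb2, Na3, Nd2.
Count: 9.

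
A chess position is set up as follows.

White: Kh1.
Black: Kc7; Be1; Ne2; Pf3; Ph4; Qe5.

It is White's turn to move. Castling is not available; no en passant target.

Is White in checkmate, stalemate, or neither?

White to move; white king on h1.
In check: no.
King squares — g1: attacked by Ne2; g2: attacked by Pf3; h2: attacked by Qe5.
Legal moves for White: none.
Not in check and no legal moves → stalemate.

stalemate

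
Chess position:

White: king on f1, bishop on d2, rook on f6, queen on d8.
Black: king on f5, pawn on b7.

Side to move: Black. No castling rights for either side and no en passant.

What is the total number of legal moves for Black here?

Black to move; king on f5.
In check: yes, from the white rook on f6.
Legal moves: Ke5, Kg4, Ke4.
Count: 3.

3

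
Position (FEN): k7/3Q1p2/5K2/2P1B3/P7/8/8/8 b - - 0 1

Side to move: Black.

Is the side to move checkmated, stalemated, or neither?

stalemate

Black to move; black king on a8.
In check: no.
King squares — a7: attacked by Qd7; b7: attacked by Qd7; b8: attacked by Be5.
Legal moves for Black: none.
Not in check and no legal moves → stalemate.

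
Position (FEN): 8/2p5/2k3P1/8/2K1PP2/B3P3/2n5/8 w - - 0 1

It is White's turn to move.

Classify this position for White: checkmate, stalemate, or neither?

neither

White to move; white king on c4.
In check: no.
Legal moves for White: Kd3, Kc3, Kb3, Bf8, Be7, Bd6, Bc5, Bb4, Bb2, Bc1, g7, f5, e5.
White has 13 legal moves and is not in check → neither.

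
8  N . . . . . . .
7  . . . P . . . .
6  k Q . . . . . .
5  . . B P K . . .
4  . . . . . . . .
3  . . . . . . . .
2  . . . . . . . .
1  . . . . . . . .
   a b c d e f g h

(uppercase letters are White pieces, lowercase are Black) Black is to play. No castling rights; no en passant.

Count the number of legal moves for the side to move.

0

Black to move; king on a6.
In check: yes, from the white queen on b6.
Legal moves: none.
Count: 0.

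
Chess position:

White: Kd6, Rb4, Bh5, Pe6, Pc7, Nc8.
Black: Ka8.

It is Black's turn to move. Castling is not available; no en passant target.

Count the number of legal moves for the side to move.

0

Black to move; king on a8.
In check: no.
Legal moves: none.
Count: 0.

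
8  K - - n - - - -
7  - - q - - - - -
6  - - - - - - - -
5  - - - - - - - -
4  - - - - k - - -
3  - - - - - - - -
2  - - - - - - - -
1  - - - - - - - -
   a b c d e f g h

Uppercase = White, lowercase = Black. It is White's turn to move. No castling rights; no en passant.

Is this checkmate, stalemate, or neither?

White to move; white king on a8.
In check: no.
King squares — a7: attacked by Qc7; b7: attacked by Qc7; b8: attacked by Qc7.
Legal moves for White: none.
Not in check and no legal moves → stalemate.

stalemate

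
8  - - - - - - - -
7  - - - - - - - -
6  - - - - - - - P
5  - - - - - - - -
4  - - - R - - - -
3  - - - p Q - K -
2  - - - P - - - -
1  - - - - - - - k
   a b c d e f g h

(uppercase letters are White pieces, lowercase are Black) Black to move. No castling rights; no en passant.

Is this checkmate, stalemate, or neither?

stalemate

Black to move; black king on h1.
In check: no.
King squares — g1: attacked by Qe3; g2: attacked by Kg3; h2: attacked by Kg3.
Legal moves for Black: none.
Not in check and no legal moves → stalemate.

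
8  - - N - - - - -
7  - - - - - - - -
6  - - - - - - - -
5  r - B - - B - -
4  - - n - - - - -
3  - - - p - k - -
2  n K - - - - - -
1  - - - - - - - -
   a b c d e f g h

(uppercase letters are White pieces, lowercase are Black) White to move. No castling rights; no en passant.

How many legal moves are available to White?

White to move; king on b2.
In check: yes, from the black knight on c4.
Legal moves: Kb3, Kb1, Ka1.
Count: 3.

3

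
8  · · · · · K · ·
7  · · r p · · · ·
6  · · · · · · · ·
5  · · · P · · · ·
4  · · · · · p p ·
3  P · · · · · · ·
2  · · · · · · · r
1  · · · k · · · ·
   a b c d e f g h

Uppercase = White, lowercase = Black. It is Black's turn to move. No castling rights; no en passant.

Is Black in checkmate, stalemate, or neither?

neither

Black to move; black king on d1.
In check: no.
Legal moves for Black include: Rc8+, Rb7, Ra7, Rc6, Rc5, Rc4, Rc3, Rcc2, Rc1, Rh8+, Rh7, Rh6, Rh5, Rh4, Rh3, Rg2, Rf2, Re2, ... (list truncated; more exist).
Black has legal moves and is not in check → neither.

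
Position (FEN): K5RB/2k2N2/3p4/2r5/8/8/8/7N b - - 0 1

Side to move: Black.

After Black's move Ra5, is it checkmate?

yes

After Ra5: white king on a8; in check: yes, from the black rook on a5.
King squares — a7: attacked by Ra5; b7: attacked by Kc7; b8: attacked by Kc7.
White has no legal moves → checkmate.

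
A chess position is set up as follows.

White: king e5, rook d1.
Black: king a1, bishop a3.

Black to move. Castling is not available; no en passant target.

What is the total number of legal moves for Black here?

Black to move; king on a1.
In check: yes, from the white rook on d1.
Legal moves: Kb2, Ka2, Bc1.
Count: 3.

3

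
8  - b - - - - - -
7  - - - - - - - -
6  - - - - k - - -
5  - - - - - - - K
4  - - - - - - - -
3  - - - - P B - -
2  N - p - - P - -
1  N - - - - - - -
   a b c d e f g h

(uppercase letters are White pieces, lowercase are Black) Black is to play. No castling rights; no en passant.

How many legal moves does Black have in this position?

Black to move; king on e6.
In check: no.
Legal moves: Bc7, Ba7, Bd6, Be5, Bf4, Bg3, Bh2, Kf7, Ke7, Kd7, Kf6, Kd6, Kf5, Ke5, c1=Q, c1=R, c1=B, c1=N.
Count: 18.

18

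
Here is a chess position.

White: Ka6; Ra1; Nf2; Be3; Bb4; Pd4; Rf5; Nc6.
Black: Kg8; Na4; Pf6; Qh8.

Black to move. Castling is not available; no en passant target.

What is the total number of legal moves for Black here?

15

Black to move; king on g8.
In check: no.
Legal moves: Qh7, Qg7, Qh6, Qh5, Qh4, Qh3, Qh2, Qh1, Kh7, Kg7, Kf7, Nb6, Nc5+, Nc3, Nb2.
Count: 15.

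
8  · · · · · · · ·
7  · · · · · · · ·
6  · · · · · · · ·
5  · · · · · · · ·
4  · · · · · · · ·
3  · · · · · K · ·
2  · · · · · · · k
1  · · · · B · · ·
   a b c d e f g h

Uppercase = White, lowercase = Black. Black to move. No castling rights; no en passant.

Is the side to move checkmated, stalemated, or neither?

neither

Black to move; black king on h2.
In check: no.
Legal moves for Black: Kh3, Kh1, Kg1.
Black has 3 legal moves and is not in check → neither.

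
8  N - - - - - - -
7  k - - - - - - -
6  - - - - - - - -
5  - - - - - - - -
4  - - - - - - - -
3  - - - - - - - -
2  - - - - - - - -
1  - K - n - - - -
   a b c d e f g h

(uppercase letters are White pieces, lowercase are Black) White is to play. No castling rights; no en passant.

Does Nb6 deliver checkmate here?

no

After Nb6: black king on a7; in check: no.
Black is not in check, so this cannot be checkmate.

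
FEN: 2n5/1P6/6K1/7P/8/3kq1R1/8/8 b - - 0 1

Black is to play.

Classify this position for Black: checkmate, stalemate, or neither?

neither

Black to move; black king on d3.
In check: no.
Legal moves for Black: Ne7+, Na7, Nd6, Nb6, Qxg3+, Qf3, Ke4, Kd4, Kc4, Kc3, Ke2, Kd2, Kc2.
Black has 13 legal moves and is not in check → neither.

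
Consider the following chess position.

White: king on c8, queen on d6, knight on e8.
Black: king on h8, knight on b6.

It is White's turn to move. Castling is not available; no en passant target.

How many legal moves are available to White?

White to move; king on c8.
In check: yes, from the black knight on b6.
Legal moves: Kd8, Kb8, Kc7, Kb7, Qxb6.
Count: 5.

5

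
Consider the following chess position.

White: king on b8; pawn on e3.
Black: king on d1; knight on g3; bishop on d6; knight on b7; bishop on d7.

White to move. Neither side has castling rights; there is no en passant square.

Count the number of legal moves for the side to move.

3

White to move; king on b8.
In check: yes, from the black bishop on d6.
Legal moves: Ka8, Kxb7, Ka7.
Count: 3.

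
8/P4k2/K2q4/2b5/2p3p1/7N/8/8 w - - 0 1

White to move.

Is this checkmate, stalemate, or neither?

White to move; white king on a6.
In check: yes, from the black queen on d6.
Legal moves for White: Kb7, Kb5, Ka5.
White is in check but has 3 legal moves → neither.

neither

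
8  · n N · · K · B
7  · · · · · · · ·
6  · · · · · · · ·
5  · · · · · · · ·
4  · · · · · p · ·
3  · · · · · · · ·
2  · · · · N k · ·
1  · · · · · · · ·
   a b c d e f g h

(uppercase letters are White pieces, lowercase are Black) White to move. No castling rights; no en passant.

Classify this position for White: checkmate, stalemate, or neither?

White to move; white king on f8.
In check: no.
Legal moves for White include: Bg7, Bf6, Be5, Bd4+, Bc3, Bb2, Ba1, Kg8, Ke8, Kg7, Kf7, Ke7, Ne7, Na7, Nd6, Nb6, Nxf4, Nd4, ... (list truncated; more exist).
White has legal moves and is not in check → neither.

neither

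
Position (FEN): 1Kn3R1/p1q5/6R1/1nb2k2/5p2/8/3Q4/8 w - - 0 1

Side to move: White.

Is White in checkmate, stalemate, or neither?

neither

White to move; white king on b8.
In check: yes, from the black queen on c7.
Legal moves for White: Ka8.
White is in check but has 1 legal move → neither.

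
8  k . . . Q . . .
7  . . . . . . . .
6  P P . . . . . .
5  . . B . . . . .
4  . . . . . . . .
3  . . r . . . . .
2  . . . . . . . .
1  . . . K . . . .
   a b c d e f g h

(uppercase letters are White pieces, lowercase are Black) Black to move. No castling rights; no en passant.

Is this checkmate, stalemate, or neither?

Black to move; black king on a8.
In check: yes, from the white queen on e8.
King squares — a7: attacked by Pb6; b7: attacked by Pa6; b8: attacked by Qe8.
Legal moves for Black: none.
In check with no legal moves → checkmate.

checkmate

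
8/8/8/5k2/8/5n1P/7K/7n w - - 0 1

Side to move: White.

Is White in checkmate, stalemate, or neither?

White to move; white king on h2.
In check: yes, from the black knight on f3.
Legal moves for White: Kg2, Kxh1.
White is in check but has 2 legal moves → neither.

neither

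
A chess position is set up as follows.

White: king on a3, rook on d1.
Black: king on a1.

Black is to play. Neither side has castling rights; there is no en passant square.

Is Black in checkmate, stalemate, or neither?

checkmate

Black to move; black king on a1.
In check: yes, from the white rook on d1.
King squares — b1: attacked by Rd1; a2: attacked by Ka3; b2: attacked by Ka3.
Legal moves for Black: none.
In check with no legal moves → checkmate.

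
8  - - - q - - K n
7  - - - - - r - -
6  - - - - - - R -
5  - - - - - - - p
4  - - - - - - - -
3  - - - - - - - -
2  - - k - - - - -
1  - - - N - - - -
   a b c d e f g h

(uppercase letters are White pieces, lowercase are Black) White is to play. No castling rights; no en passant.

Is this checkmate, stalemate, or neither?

checkmate

White to move; white king on g8.
In check: yes, from the black queen on d8.
King squares — f7: attacked by Nh8; g7: attacked by Rf7; h7: attacked by Rf7; f8: attacked by Rf7; h8: attacked by Qd8.
Legal moves for White: none.
In check with no legal moves → checkmate.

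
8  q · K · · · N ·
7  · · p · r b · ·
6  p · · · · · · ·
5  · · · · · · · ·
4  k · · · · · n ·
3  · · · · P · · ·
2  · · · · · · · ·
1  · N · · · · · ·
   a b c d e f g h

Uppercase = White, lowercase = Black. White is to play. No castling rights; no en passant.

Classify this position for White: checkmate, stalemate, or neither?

White to move; white king on c8.
In check: yes, from the black queen on a8.
King squares — b7: attacked by Qa8; c7: attacked by Re7; d7: attacked by Re7; b8: attacked by Qa8; d8: attacked by Qa8.
Legal moves for White: none.
In check with no legal moves → checkmate.

checkmate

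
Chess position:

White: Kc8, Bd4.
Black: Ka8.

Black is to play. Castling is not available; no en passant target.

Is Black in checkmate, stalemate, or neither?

stalemate

Black to move; black king on a8.
In check: no.
King squares — a7: attacked by Bd4; b7: attacked by Kc8; b8: attacked by Kc8.
Legal moves for Black: none.
Not in check and no legal moves → stalemate.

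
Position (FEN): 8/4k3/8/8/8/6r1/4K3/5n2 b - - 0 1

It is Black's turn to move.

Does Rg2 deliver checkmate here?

no

After Rg2: white king on e2; in check: yes, from the black rook on g2.
White has 5 legal replies: Kf3, Kd3, Kxf1, Ke1, Kd1.
In check but a legal move exists → not checkmate.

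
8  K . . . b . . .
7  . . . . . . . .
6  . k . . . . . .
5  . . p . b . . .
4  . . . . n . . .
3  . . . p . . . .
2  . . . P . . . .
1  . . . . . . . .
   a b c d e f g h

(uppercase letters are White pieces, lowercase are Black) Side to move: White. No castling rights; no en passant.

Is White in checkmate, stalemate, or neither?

White to move; white king on a8.
In check: no.
King squares — a7: attacked by Kb6; b7: attacked by Kb6; b8: attacked by Be5.
Legal moves for White: none.
Not in check and no legal moves → stalemate.

stalemate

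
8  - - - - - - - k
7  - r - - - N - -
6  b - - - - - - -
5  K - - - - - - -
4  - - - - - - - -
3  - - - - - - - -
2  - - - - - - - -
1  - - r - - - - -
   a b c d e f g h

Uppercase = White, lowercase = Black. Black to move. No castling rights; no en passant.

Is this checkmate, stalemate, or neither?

Black to move; black king on h8.
In check: yes, from the white knight on f7.
Legal moves for Black: Kg8, Kh7, Kg7, Rxf7.
Black is in check but has 4 legal moves → neither.

neither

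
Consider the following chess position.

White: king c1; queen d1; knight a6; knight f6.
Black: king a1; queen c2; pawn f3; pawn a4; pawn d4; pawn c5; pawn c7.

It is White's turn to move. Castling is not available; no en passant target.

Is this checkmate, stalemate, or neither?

neither

White to move; white king on c1.
In check: yes, from the black queen on c2.
Legal moves for White: Kxc2+, Qxc2.
White is in check but has 2 legal moves → neither.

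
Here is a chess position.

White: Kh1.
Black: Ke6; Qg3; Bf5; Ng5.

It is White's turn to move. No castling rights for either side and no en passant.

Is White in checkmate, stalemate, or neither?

stalemate

White to move; white king on h1.
In check: no.
King squares — g1: attacked by Qg3; g2: attacked by Qg3; h2: attacked by Qg3.
Legal moves for White: none.
Not in check and no legal moves → stalemate.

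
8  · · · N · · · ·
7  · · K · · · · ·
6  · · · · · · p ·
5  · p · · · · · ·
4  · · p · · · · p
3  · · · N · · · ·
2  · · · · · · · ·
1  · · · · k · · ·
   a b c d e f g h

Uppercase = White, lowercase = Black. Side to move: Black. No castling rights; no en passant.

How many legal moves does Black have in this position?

Black to move; king on e1.
In check: yes, from the white knight on d3.
Legal moves: Ke2, Kd2, Kf1, Kd1, cxd3.
Count: 5.

5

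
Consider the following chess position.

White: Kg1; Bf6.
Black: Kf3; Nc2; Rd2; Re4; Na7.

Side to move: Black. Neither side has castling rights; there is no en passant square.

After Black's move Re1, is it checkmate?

yes

After Re1: white king on g1; in check: yes, from the black rook on e1.
King squares — f1: attacked by Re1; h1: attacked by Re1; f2: attacked by Rd2; g2: attacked by Rd2; h2: attacked by Rd2.
White has no legal moves → checkmate.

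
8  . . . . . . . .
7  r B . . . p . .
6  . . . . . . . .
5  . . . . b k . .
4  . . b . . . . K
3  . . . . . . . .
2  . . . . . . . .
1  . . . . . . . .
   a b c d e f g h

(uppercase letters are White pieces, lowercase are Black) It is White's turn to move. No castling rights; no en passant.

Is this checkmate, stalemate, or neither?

White to move; white king on h4.
In check: no.
Legal moves for White: Bc8+, Ba8, Bc6, Ba6, Bd5, Be4+, Bf3, Bg2, Bh1, Kh5, Kh3.
White has 11 legal moves and is not in check → neither.

neither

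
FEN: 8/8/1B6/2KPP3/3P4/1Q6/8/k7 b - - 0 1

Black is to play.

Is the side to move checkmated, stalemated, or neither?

stalemate

Black to move; black king on a1.
In check: no.
King squares — b1: attacked by Qb3; a2: attacked by Qb3; b2: attacked by Qb3.
Legal moves for Black: none.
Not in check and no legal moves → stalemate.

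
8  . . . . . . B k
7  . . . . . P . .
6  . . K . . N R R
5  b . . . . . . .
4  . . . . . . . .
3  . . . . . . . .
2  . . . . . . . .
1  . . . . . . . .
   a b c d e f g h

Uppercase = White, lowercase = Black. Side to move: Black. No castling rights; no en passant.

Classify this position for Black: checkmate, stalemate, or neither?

checkmate

Black to move; black king on h8.
In check: yes, from the white rook on h6.
King squares — g7: attacked by Rg6; h7: attacked by Nf6; g8: attacked by Nf6.
Legal moves for Black: none.
In check with no legal moves → checkmate.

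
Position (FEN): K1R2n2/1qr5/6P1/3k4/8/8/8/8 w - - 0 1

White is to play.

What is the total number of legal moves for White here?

White to move; king on a8.
In check: yes, from the black queen on b7.
Legal moves: none.
Count: 0.

0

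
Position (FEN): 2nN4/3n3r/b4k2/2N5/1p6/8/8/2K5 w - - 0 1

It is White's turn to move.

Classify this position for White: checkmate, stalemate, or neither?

neither

White to move; white king on c1.
In check: no.
Legal moves for White: Nf7, Ndb7, Nde6, Nc6, Nxd7+, Ncb7, Nce6, Nxa6, Ne4+, Na4, Nd3, Nb3, Kd2, Kc2, Kb2, Kd1, Kb1.
White has 17 legal moves and is not in check → neither.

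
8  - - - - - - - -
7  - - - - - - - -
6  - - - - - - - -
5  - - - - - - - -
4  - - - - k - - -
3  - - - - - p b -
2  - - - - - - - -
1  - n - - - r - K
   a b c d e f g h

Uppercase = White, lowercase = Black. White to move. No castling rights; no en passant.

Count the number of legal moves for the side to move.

White to move; king on h1.
In check: yes, from the black rook on f1.
Legal moves: none.
Count: 0.

0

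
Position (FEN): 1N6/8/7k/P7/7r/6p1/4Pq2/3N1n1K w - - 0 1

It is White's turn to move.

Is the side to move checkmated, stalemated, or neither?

checkmate

White to move; white king on h1.
In check: yes, from the black rook on h4.
King squares — g1: attacked by Qf2; g2: attacked by Qf2; h2: attacked by Nf1.
Legal moves for White: none.
In check with no legal moves → checkmate.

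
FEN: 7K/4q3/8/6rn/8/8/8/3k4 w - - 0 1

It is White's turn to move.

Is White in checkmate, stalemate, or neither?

stalemate

White to move; white king on h8.
In check: no.
King squares — g7: attacked by Rg5; h7: attacked by Qe7; g8: attacked by Rg5.
Legal moves for White: none.
Not in check and no legal moves → stalemate.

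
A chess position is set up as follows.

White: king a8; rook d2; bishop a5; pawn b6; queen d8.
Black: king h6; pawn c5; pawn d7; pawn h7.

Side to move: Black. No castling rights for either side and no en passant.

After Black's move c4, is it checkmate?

After c4: white king on a8; in check: no.
White is not in check, so this cannot be checkmate.

no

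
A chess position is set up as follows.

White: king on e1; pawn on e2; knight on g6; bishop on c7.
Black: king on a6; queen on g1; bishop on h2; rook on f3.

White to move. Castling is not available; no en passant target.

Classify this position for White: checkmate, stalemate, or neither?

White to move; white king on e1.
In check: yes, from the black queen on g1.
Legal moves for White: Kd2.
White is in check but has 1 legal move → neither.

neither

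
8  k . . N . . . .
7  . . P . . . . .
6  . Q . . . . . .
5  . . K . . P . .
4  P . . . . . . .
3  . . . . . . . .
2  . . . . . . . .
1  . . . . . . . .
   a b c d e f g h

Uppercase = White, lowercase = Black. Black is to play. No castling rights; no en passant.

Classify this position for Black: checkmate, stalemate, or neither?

stalemate

Black to move; black king on a8.
In check: no.
King squares — a7: attacked by Qb6; b7: attacked by Qb6; b8: attacked by Qb6.
Legal moves for Black: none.
Not in check and no legal moves → stalemate.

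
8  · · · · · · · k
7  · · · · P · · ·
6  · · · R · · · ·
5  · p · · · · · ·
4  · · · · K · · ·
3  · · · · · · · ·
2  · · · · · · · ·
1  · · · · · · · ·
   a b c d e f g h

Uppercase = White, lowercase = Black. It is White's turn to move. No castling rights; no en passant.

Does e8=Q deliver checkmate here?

no

After e8=Q: black king on h8; in check: yes, from the white queen on e8.
Black has 2 legal replies: Kh7, Kg7.
In check but a legal move exists → not checkmate.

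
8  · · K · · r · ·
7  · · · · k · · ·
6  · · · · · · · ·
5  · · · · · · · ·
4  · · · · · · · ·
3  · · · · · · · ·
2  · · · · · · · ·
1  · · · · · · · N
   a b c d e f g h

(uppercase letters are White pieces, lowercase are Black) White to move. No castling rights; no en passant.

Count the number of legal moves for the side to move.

White to move; king on c8.
In check: yes, from the black rook on f8.
Legal moves: Kc7, Kb7.
Count: 2.

2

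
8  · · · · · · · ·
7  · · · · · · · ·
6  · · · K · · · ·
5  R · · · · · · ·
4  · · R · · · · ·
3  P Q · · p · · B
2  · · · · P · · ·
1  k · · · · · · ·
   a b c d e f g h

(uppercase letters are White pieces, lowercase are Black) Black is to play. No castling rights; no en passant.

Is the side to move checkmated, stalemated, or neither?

Black to move; black king on a1.
In check: no.
King squares — b1: attacked by Qb3; a2: attacked by Qb3; b2: attacked by Qb3.
Legal moves for Black: none.
Not in check and no legal moves → stalemate.

stalemate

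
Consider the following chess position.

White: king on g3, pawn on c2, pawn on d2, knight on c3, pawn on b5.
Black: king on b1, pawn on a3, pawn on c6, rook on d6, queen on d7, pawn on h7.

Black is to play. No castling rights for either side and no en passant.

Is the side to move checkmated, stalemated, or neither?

Black to move; black king on b1.
In check: yes, from the white knight on c3.
King squares — a1: available; c1: available; a2: attacked by Nc3; b2: available; c2: available.
Legal moves for Black: Kxc2, Kb2, Kc1, Ka1.
Black is in check but has 4 legal moves → neither.

neither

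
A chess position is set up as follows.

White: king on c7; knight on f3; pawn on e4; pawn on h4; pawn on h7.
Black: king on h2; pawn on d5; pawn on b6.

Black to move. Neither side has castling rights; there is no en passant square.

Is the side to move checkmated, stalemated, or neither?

Black to move; black king on h2.
In check: yes, from the white knight on f3.
King squares — g1: attacked by Nf3; h1: available; g2: available; g3: available; h3: available.
Legal moves for Black: Kh3, Kg3, Kg2, Kh1.
Black is in check but has 4 legal moves → neither.

neither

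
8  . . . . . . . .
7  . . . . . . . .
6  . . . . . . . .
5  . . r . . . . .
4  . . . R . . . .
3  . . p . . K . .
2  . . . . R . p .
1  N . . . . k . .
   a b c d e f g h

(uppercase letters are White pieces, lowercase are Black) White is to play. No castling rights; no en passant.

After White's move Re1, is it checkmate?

After Re1: black king on f1; in check: yes, from the white rook on e1.
Black has 1 legal reply: Kxe1.
In check but a legal move exists → not checkmate.

no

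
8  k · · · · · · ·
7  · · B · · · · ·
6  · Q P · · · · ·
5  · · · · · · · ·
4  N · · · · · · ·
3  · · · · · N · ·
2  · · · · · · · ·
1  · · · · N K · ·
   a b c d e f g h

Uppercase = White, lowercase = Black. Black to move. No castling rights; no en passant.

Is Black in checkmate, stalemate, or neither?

stalemate

Black to move; black king on a8.
In check: no.
King squares — a7: attacked by Qb6; b7: attacked by Qb6; b8: attacked by Qb6.
Legal moves for Black: none.
Not in check and no legal moves → stalemate.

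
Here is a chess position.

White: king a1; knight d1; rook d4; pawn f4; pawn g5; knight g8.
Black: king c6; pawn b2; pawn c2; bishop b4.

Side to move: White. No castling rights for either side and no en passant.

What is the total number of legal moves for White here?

White to move; king on a1.
In check: yes, from the black pawn on b2.
Legal moves: Kxb2, Ka2, Nxb2.
Count: 3.

3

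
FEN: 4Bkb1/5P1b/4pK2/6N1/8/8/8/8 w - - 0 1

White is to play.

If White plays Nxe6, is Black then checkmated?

After Nxe6: black king on f8; in check: yes, from the white knight on e6.
King squares — e7: attacked by Kf6; f7: attacked by Kf6; g7: attacked by Ne6; e8: attacked by Pf7; g8: own bishop.
Black has no legal moves → checkmate.

yes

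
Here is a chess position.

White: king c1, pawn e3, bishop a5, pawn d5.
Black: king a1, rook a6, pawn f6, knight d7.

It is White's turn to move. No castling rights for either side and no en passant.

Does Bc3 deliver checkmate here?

no

After Bc3: black king on a1; in check: yes, from the white bishop on c3.
Black has 1 legal reply: Ka2.
In check but a legal move exists → not checkmate.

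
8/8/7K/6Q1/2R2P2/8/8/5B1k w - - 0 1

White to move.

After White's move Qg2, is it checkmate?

yes

After Qg2: black king on h1; in check: yes, from the white queen on g2.
King squares — g1: attacked by Qg2; g2: attacked by Bf1; h2: attacked by Qg2.
Black has no legal moves → checkmate.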